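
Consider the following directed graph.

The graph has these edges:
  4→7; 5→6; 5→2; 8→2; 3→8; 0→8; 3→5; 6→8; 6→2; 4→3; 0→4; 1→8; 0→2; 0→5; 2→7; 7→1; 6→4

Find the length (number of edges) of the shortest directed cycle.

For each vertex v, BFS finds the shortest path from v back to v.
The shortest such closed walk is 4 → 3 → 5 → 6 → 4, length 4.

4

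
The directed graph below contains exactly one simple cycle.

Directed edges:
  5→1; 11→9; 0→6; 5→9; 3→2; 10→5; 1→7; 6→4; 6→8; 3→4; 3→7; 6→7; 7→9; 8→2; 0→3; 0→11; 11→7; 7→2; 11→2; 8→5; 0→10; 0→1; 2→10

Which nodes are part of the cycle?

1, 2, 5, 7, 10

DFS with gray/black marking from 10:
10 gray
  5 gray
    1 gray
      7 gray
        9 gray
        9 black
        2 gray
          2→10: 10 is gray → back edge
Back edge closes the cycle 10 → 5 → 1 → 7 → 2 → 10; its vertices are {1, 2, 5, 7, 10}.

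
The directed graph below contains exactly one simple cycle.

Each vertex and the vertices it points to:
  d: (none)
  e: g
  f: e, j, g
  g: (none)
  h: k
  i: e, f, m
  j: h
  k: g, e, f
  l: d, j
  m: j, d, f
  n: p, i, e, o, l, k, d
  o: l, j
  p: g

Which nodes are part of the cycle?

f, h, j, k

DFS with gray/black marking from k:
k gray
  g gray
  g black
  e gray
    e→g: g black — skip
  e black
  f gray
    f→e: e black — skip
    j gray
      h gray
        h→k: k is gray → back edge
Back edge closes the cycle k → f → j → h → k; its vertices are {f, h, j, k}.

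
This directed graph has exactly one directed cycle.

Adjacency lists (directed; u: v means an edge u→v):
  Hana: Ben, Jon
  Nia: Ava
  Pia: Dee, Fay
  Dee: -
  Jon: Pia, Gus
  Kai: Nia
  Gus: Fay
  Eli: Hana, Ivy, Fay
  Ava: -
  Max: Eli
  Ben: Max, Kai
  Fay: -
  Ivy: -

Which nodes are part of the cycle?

Ben, Eli, Max, Hana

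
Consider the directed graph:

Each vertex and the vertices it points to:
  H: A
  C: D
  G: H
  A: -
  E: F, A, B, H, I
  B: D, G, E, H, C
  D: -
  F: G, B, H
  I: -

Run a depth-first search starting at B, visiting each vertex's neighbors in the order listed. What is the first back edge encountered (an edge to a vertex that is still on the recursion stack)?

DFS from B (visiting each vertex's neighbors in the order listed); mark gray on enter, black on exit:
B gray
  D gray
  D black
  G gray
    H gray
      A gray
      A black
    H black
  G black
  E gray
    F gray
      F→G: G black — skip
      F→B: B is gray → back edge
First back edge: F → B.

F→B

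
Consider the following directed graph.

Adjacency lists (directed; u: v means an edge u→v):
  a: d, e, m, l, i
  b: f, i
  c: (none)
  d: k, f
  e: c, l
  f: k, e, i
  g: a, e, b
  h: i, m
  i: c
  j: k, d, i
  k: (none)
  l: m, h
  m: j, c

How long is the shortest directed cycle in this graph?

6

For each vertex v, BFS finds the shortest path from v back to v.
The shortest such closed walk is l → m → j → d → f → e → l, length 6.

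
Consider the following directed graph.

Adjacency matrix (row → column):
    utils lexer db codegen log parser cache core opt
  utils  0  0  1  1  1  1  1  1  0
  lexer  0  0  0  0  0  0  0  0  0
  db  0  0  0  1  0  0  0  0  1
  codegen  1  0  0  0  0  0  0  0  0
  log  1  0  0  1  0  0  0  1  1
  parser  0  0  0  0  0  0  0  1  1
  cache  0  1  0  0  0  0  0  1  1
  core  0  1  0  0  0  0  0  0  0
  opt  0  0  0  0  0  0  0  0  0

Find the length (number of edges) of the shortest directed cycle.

For each vertex v, BFS finds the shortest path from v back to v.
The shortest such closed walk is utils → log → utils, length 2.

2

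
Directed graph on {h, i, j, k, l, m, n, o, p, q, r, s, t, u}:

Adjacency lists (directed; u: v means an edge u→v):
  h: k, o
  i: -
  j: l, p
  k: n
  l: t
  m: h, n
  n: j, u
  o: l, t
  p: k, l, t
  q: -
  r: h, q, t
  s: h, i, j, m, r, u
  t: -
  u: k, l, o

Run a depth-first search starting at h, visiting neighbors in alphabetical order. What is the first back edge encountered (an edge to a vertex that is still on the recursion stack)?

DFS from h (visiting neighbors in alphabetical order); mark gray on enter, black on exit:
h gray
  k gray
    n gray
      j gray
        l gray
          t gray
          t black
        l black
        p gray
          p→k: k is gray → back edge
First back edge: p → k.

p->k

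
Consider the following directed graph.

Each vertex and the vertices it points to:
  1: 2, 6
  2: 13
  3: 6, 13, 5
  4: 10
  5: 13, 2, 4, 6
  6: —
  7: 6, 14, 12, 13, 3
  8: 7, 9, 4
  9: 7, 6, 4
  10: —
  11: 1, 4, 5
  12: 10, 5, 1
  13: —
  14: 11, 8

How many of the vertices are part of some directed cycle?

4

A vertex is on a directed cycle iff it belongs to a strongly connected component of size ≥ 2 (or has a self-loop).
The vertices on cycles are {7, 8, 9, 14} — 4 in total.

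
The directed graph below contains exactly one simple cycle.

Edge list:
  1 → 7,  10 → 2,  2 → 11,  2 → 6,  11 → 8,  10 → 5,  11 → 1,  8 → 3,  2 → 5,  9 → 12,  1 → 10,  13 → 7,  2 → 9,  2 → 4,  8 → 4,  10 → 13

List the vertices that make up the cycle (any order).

1, 2, 10, 11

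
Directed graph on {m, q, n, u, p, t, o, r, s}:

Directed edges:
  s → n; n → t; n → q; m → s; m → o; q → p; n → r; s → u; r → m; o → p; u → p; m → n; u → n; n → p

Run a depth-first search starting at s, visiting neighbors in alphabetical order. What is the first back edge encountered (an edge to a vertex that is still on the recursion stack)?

m->n

DFS from s (visiting neighbors in alphabetical order); mark gray on enter, black on exit:
s gray
  n gray
    p gray
    p black
    q gray
      q→p: p black — skip
    q black
    r gray
      m gray
        m→n: n is gray → back edge
First back edge: m → n.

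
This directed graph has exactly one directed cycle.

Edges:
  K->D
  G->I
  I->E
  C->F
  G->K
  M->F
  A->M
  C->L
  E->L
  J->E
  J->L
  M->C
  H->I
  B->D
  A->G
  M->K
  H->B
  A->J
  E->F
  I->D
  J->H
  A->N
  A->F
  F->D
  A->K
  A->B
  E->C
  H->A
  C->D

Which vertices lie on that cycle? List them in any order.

A, H, J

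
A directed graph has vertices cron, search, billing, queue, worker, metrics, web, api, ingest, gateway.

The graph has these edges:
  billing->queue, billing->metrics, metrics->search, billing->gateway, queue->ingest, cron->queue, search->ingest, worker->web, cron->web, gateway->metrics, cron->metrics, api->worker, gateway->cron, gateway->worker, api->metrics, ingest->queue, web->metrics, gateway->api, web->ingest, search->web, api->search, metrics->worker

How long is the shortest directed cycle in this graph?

2

For each vertex v, BFS finds the shortest path from v back to v.
The shortest such closed walk is queue → ingest → queue, length 2.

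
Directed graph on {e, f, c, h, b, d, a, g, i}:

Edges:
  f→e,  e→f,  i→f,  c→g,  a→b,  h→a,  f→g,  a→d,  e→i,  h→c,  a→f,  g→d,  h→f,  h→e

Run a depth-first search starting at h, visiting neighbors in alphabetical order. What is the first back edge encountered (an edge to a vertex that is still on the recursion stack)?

DFS from h (visiting neighbors in alphabetical order); mark gray on enter, black on exit:
h gray
  a gray
    b gray
    b black
    d gray
    d black
    f gray
      e gray
        e→f: f is gray → back edge
First back edge: e → f.

e→f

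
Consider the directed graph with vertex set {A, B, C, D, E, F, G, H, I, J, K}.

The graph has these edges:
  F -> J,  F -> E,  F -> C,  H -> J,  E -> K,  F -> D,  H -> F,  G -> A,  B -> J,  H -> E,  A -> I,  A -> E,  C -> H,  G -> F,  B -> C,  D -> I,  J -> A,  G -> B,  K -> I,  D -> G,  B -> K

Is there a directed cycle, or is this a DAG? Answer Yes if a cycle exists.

DFS with white/gray/black marking, starting from I:
I gray
I black
A gray
  A→I: I black — skip
  E gray
    K gray
      K→I: I black — skip
    K black
  E black
A black
B gray
  B→K: K black — skip
  C gray
    H gray
      J gray
        J→A: A black — skip
      J black
      F gray
        D gray
          D→I: I black — skip
          G gray
            G→F: F is gray → back edge
Back edge found, so a cycle exists: F → D → G → F.

Yes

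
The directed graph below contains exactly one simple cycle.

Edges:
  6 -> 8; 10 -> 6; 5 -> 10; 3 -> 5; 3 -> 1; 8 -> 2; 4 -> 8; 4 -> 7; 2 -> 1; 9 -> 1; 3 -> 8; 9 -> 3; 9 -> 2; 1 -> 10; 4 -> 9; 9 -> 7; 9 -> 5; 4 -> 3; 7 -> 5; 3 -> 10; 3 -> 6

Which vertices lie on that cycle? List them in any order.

1, 2, 6, 8, 10

DFS with gray/black marking from 8:
8 gray
  2 gray
    1 gray
      10 gray
        6 gray
          6→8: 8 is gray → back edge
Back edge closes the cycle 8 → 2 → 1 → 10 → 6 → 8; its vertices are {1, 2, 6, 8, 10}.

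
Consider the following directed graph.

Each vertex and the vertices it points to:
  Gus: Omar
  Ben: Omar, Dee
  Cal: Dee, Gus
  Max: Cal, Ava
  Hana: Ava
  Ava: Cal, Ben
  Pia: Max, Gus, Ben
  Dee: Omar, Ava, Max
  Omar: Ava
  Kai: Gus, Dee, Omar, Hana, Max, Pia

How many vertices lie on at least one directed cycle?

A vertex is on a directed cycle iff it belongs to a strongly connected component of size ≥ 2 (or has a self-loop).
The vertices on cycles are {Ava, Ben, Cal, Dee, Gus, Max, Omar} — 7 in total.

7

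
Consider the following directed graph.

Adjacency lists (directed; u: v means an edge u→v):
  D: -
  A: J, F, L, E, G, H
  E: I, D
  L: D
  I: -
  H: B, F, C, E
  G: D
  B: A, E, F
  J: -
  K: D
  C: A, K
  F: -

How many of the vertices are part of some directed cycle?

4

A vertex is on a directed cycle iff it belongs to a strongly connected component of size ≥ 2 (or has a self-loop).
The vertices on cycles are {A, B, C, H} — 4 in total.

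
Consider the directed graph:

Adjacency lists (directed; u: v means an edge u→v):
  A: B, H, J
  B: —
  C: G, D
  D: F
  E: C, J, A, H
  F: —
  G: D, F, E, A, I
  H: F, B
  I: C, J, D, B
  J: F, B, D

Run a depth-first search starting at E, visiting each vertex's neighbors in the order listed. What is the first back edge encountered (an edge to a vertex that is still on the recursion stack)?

DFS from E (visiting each vertex's neighbors in the order listed); mark gray on enter, black on exit:
E gray
  C gray
    G gray
      D gray
        F gray
        F black
      D black
      G→F: F black — skip
      G→E: E is gray → back edge
First back edge: G → E.

G→E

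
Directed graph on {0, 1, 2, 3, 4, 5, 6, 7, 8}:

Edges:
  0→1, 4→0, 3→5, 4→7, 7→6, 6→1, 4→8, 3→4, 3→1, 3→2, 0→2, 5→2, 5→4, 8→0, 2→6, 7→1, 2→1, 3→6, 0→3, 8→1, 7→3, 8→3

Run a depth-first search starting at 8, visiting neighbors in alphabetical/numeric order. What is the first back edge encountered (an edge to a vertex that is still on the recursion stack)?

DFS from 8 (visiting neighbors in alphabetical/numeric order); mark gray on enter, black on exit:
8 gray
  0 gray
    1 gray
    1 black
    2 gray
      2→1: 1 black — skip
      6 gray
        6→1: 1 black — skip
      6 black
    2 black
    3 gray
      3→1: 1 black — skip
      3→2: 2 black — skip
      4 gray
        4→0: 0 is gray → back edge
First back edge: 4 → 0.

4->0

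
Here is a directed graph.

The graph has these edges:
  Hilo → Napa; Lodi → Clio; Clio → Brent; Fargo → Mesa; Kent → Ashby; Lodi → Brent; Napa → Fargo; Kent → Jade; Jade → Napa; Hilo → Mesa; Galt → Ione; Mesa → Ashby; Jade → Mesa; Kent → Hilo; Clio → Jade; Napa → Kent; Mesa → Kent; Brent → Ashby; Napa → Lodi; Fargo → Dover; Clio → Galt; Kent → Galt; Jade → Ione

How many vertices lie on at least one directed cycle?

8

A vertex is on a directed cycle iff it belongs to a strongly connected component of size ≥ 2 (or has a self-loop).
The vertices on cycles are {Clio, Hilo, Jade, Kent, Lodi, Mesa, Napa, Fargo} — 8 in total.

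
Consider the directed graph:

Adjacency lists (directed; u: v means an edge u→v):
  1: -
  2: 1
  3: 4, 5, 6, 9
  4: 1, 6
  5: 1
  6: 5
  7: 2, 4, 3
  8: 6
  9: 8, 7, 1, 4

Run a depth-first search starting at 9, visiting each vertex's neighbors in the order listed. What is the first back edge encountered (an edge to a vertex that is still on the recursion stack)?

3->9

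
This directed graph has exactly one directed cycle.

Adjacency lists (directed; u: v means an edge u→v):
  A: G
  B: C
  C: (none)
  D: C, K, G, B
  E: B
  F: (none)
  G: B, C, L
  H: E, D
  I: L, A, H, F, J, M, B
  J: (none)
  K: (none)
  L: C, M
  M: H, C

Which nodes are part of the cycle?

DFS with gray/black marking from M:
M gray
  H gray
    E gray
      B gray
        C gray
        C black
      B black
    E black
    D gray
      D→C: C black — skip
      K gray
      K black
      G gray
        G→B: B black — skip
        G→C: C black — skip
        L gray
          L→C: C black — skip
          L→M: M is gray → back edge
Back edge closes the cycle M → H → D → G → L → M; its vertices are {D, G, H, L, M}.

D, G, H, L, M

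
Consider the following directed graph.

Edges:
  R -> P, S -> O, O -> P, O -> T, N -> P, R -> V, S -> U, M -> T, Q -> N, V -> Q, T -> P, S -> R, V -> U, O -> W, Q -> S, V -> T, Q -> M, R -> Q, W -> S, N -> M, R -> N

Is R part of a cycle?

Yes

R is on a cycle iff R can reach itself via ≥1 edge.
R → Q → S → R — yes.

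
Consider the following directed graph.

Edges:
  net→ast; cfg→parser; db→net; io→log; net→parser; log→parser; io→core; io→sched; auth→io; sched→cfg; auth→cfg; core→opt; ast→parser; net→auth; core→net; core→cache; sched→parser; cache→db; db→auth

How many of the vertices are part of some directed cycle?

A vertex is on a directed cycle iff it belongs to a strongly connected component of size ≥ 2 (or has a self-loop).
The vertices on cycles are {db, io, net, auth, core, cache} — 6 in total.

6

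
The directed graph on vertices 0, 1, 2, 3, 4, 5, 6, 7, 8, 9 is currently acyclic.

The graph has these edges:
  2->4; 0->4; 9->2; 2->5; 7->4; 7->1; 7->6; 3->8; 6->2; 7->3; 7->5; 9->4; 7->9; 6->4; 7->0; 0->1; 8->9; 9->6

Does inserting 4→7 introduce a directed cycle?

Yes

Adding 4→7 creates a cycle iff 7 can already reach 4.
Path from 7: 7 → 4.
So 7 → … → 4 → 7 is a cycle.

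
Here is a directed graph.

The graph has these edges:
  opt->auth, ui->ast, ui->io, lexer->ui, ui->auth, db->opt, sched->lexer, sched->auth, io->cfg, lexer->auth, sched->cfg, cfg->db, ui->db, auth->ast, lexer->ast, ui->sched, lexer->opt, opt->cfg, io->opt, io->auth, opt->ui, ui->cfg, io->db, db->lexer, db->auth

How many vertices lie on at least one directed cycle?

7

A vertex is on a directed cycle iff it belongs to a strongly connected component of size ≥ 2 (or has a self-loop).
The vertices on cycles are {db, io, ui, cfg, opt, lexer, sched} — 7 in total.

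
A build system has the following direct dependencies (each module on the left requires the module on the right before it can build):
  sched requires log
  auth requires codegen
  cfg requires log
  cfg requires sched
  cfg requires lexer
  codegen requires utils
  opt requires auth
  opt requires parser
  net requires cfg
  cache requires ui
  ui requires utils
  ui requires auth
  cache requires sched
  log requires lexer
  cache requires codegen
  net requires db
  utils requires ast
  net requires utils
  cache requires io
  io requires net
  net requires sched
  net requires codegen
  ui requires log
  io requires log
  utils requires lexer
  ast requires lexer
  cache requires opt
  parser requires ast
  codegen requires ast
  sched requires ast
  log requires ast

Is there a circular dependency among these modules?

DFS with white/gray/black marking, starting from parser:
parser gray
  ast gray
    lexer gray
    lexer black
  ast black
parser black
cfg gray
  sched gray
    log gray
      log→lexer: lexer black — skip
      log→ast: ast black — skip
    log black
    sched→ast: ast black — skip
  sched black
  cfg→lexer: lexer black — skip
  cfg→log: log black — skip
cfg black
ui gray
  auth gray
    codegen gray
      codegen→ast: ast black — skip
      utils gray
        utils→lexer: lexer black — skip
        utils→ast: ast black — skip
      utils black
    codegen black
  auth black
  ui→log: log black — skip
  ui→utils: utils black — skip
ui black
io gray
  net gray
    net→cfg: cfg black — skip
    net→sched: sched black — skip
    db gray
    db black
    net→utils: utils black — skip
    net→codegen: codegen black — skip
  net black
  io→log: log black — skip
io black
cache gray
  cache→sched: sched black — skip
  cache→io: io black — skip
  cache→ui: ui black — skip
  cache→codegen: codegen black — skip
  opt gray
    opt→parser: parser black — skip
    opt→auth: auth black — skip
  opt black
cache black
Every edge goes to a white or black vertex — no back edge, so the graph is acyclic.

No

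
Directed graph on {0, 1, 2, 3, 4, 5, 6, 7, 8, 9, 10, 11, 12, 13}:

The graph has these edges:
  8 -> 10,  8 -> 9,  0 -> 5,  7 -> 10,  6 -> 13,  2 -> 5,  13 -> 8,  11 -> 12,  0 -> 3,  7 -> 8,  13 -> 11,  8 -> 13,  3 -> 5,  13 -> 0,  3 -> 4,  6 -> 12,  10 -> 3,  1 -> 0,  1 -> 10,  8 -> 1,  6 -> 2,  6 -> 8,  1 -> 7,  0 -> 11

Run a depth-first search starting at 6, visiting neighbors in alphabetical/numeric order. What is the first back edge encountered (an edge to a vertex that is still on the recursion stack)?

7->8

DFS from 6 (visiting neighbors in alphabetical/numeric order); mark gray on enter, black on exit:
6 gray
  2 gray
    5 gray
    5 black
  2 black
  8 gray
    1 gray
      0 gray
        3 gray
          4 gray
          4 black
          3→5: 5 black — skip
        3 black
        0→5: 5 black — skip
        11 gray
          12 gray
          12 black
        11 black
      0 black
      7 gray
        7→8: 8 is gray → back edge
First back edge: 7 → 8.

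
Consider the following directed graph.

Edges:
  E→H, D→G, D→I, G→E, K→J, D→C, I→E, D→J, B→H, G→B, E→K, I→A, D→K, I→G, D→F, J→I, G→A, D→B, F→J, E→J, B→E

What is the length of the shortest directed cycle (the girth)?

3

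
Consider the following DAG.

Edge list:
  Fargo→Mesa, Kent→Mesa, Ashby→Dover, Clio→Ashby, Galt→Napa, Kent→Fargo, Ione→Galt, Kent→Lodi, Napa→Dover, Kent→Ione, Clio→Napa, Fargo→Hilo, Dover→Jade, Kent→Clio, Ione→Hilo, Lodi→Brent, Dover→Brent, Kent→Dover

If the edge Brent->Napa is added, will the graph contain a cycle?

Yes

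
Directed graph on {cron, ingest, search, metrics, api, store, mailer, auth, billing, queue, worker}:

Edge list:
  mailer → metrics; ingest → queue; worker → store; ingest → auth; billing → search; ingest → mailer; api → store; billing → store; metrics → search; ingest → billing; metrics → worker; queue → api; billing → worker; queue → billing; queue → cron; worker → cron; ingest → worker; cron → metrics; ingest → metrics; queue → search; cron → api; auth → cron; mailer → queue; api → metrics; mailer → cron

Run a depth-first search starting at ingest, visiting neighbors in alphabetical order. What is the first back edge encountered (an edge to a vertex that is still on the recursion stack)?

worker->cron

DFS from ingest (visiting neighbors in alphabetical order); mark gray on enter, black on exit:
ingest gray
  auth gray
    cron gray
      api gray
        metrics gray
          search gray
          search black
          worker gray
            worker→cron: cron is gray → back edge
First back edge: worker → cron.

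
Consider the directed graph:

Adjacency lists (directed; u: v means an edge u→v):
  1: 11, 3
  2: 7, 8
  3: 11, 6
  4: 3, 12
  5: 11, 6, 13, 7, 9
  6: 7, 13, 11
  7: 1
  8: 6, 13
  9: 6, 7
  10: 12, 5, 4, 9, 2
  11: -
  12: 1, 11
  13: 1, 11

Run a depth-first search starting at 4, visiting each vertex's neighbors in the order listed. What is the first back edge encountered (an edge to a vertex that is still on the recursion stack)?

DFS from 4 (visiting each vertex's neighbors in the order listed); mark gray on enter, black on exit:
4 gray
  3 gray
    11 gray
    11 black
    6 gray
      7 gray
        1 gray
          1→11: 11 black — skip
          1→3: 3 is gray → back edge
First back edge: 1 → 3.

1→3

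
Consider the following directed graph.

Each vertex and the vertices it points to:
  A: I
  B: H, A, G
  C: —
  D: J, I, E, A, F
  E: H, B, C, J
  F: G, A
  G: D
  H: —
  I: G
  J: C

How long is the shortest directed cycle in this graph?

3

For each vertex v, BFS finds the shortest path from v back to v.
The shortest such closed walk is D → F → G → D, length 3.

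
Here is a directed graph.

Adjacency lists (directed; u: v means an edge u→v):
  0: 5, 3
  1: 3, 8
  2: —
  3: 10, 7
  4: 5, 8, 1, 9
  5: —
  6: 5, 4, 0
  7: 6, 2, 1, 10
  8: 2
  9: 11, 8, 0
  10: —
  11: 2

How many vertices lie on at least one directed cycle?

A vertex is on a directed cycle iff it belongs to a strongly connected component of size ≥ 2 (or has a self-loop).
The vertices on cycles are {0, 1, 3, 4, 6, 7, 9} — 7 in total.

7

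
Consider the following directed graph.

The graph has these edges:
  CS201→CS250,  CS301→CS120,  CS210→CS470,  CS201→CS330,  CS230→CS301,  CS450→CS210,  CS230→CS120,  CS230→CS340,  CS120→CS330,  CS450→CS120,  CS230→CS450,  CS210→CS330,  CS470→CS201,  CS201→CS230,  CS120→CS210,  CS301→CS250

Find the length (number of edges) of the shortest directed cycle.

For each vertex v, BFS finds the shortest path from v back to v.
The shortest such closed walk is CS470 → CS201 → CS230 → CS450 → CS210 → CS470, length 5.

5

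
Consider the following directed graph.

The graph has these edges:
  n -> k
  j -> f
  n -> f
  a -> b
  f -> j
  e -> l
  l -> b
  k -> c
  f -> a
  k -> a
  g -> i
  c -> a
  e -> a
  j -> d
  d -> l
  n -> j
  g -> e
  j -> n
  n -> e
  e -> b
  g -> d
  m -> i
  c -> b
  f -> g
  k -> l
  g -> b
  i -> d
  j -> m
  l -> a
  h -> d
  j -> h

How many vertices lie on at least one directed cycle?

A vertex is on a directed cycle iff it belongs to a strongly connected component of size ≥ 2 (or has a self-loop).
The vertices on cycles are {f, j, n} — 3 in total.

3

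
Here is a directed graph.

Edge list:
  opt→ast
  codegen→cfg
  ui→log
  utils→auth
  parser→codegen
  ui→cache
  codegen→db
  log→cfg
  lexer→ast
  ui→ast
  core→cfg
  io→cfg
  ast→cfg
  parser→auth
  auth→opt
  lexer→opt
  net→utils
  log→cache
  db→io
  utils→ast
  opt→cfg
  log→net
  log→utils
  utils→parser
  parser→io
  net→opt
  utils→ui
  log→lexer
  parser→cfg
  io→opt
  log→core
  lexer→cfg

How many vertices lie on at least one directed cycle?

A vertex is on a directed cycle iff it belongs to a strongly connected component of size ≥ 2 (or has a self-loop).
The vertices on cycles are {ui, log, net, utils} — 4 in total.

4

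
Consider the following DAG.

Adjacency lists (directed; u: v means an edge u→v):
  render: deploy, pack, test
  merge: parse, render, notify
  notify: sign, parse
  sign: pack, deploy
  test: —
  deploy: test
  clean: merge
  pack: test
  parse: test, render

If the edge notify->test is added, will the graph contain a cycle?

Adding notify→test creates a cycle iff test can already reach notify.
Explore from test: no path reaches notify. The graph stays acyclic.

No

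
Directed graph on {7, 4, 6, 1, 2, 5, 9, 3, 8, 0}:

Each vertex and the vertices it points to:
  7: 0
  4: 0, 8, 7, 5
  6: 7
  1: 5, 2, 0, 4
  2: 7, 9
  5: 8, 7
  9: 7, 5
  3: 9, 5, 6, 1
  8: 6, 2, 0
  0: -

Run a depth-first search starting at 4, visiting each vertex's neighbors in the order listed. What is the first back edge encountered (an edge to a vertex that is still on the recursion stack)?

DFS from 4 (visiting each vertex's neighbors in the order listed); mark gray on enter, black on exit:
4 gray
  0 gray
  0 black
  8 gray
    6 gray
      7 gray
        7→0: 0 black — skip
      7 black
    6 black
    2 gray
      2→7: 7 black — skip
      9 gray
        9→7: 7 black — skip
        5 gray
          5→8: 8 is gray → back edge
First back edge: 5 → 8.

5→8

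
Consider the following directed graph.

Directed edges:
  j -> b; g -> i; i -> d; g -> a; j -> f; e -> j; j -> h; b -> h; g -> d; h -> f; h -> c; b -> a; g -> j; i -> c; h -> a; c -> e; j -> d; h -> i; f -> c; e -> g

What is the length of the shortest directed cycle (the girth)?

4

For each vertex v, BFS finds the shortest path from v back to v.
The shortest such closed walk is e → g → i → c → e, length 4.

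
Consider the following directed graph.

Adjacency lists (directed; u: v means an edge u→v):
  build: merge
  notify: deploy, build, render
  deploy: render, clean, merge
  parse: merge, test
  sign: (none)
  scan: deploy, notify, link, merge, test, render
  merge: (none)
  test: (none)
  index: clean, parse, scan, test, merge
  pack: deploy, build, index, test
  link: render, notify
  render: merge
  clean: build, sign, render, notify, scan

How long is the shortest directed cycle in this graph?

3

For each vertex v, BFS finds the shortest path from v back to v.
The shortest such closed walk is clean → notify → deploy → clean, length 3.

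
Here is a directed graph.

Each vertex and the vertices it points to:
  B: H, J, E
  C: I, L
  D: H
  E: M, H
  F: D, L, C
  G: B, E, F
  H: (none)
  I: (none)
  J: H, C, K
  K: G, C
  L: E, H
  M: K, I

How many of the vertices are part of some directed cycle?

9

A vertex is on a directed cycle iff it belongs to a strongly connected component of size ≥ 2 (or has a self-loop).
The vertices on cycles are {B, C, E, F, G, J, K, L, M} — 9 in total.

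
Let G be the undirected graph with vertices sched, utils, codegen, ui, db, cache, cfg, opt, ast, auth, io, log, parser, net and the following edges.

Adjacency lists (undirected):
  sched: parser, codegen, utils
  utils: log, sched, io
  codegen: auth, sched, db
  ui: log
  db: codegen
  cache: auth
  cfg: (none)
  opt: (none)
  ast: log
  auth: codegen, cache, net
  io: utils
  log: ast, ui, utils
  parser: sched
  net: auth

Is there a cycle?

No

DFS, tracking each vertex's parent; an edge to a visited non-parent vertex closes a cycle.
Start from parser:
visit parser (parent –)
  visit sched (parent parser)
    sched–parser: parent, skip
    visit codegen (parent sched)
      visit auth (parent codegen)
        auth–codegen: parent, skip
        visit cache (parent auth)
          cache–auth: parent, skip
        visit net (parent auth)
          net–auth: parent, skip
      codegen–sched: parent, skip
      visit db (parent codegen)
        db–codegen: parent, skip
    visit utils (parent sched)
      visit log (parent utils)
        visit ast (parent log)
          ast–log: parent, skip
        visit ui (parent log)
          ui–log: parent, skip
        log–utils: parent, skip
      utils–sched: parent, skip
      visit io (parent utils)
        io–utils: parent, skip
visit cfg (parent –)
visit opt (parent –)
No non-parent visited neighbor found — the graph is a forest.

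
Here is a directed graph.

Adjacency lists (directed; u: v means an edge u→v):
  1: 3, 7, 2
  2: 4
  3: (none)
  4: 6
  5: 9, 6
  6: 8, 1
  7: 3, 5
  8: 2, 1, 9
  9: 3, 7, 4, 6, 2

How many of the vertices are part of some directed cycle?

8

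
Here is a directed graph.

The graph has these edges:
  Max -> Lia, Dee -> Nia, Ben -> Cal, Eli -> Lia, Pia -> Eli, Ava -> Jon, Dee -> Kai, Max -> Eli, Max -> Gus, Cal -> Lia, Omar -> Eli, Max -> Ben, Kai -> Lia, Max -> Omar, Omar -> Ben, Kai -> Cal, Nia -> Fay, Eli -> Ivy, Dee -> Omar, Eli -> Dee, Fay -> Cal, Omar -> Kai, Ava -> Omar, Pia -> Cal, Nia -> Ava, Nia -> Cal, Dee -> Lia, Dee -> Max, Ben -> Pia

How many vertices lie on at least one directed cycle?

8

A vertex is on a directed cycle iff it belongs to a strongly connected component of size ≥ 2 (or has a self-loop).
The vertices on cycles are {Ava, Ben, Dee, Eli, Max, Nia, Pia, Omar} — 8 in total.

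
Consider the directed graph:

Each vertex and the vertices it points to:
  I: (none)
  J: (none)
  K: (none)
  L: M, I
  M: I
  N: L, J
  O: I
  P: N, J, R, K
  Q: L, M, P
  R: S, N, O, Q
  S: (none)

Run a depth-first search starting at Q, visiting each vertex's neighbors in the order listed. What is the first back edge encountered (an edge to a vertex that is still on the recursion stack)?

DFS from Q (visiting each vertex's neighbors in the order listed); mark gray on enter, black on exit:
Q gray
  L gray
    M gray
      I gray
      I black
    M black
    L→I: I black — skip
  L black
  Q→M: M black — skip
  P gray
    N gray
      N→L: L black — skip
      J gray
      J black
    N black
    P→J: J black — skip
    R gray
      S gray
      S black
      R→N: N black — skip
      O gray
        O→I: I black — skip
      O black
      R→Q: Q is gray → back edge
First back edge: R → Q.

R→Q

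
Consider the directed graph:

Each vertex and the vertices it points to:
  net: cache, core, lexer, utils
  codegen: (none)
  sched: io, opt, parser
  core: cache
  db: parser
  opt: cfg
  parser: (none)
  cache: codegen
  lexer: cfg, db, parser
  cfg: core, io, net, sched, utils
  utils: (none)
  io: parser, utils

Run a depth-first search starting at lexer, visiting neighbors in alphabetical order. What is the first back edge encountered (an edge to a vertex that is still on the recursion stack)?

net->lexer

DFS from lexer (visiting neighbors in alphabetical order); mark gray on enter, black on exit:
lexer gray
  cfg gray
    core gray
      cache gray
        codegen gray
        codegen black
      cache black
    core black
    io gray
      parser gray
      parser black
      utils gray
      utils black
    io black
    net gray
      net→cache: cache black — skip
      net→core: core black — skip
      net→lexer: lexer is gray → back edge
First back edge: net → lexer.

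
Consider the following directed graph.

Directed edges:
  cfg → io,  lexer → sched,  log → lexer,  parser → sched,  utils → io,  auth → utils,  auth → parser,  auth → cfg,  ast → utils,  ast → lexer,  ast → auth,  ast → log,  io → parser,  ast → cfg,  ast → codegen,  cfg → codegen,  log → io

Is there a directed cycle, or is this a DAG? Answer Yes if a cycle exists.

DFS with white/gray/black marking, starting from lexer:
lexer gray
  sched gray
  sched black
lexer black
ast gray
  cfg gray
    codegen gray
    codegen black
    io gray
      parser gray
        parser→sched: sched black — skip
      parser black
    io black
  cfg black
  ast→codegen: codegen black — skip
  auth gray
    utils gray
      utils→io: io black — skip
    utils black
    auth→parser: parser black — skip
    auth→cfg: cfg black — skip
  auth black
  ast→lexer: lexer black — skip
  log gray
    log→io: io black — skip
    log→lexer: lexer black — skip
  log black
  ast→utils: utils black — skip
ast black
Every edge goes to a white or black vertex — no back edge, so the graph is acyclic.

No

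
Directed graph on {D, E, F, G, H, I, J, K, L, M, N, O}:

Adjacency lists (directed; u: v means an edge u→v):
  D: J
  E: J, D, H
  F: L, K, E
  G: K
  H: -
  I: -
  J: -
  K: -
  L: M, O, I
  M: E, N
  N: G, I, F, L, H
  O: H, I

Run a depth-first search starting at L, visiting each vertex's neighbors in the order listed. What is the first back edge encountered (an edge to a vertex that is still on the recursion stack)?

F→L

DFS from L (visiting each vertex's neighbors in the order listed); mark gray on enter, black on exit:
L gray
  M gray
    E gray
      J gray
      J black
      D gray
        D→J: J black — skip
      D black
      H gray
      H black
    E black
    N gray
      G gray
        K gray
        K black
      G black
      I gray
      I black
      F gray
        F→L: L is gray → back edge
First back edge: F → L.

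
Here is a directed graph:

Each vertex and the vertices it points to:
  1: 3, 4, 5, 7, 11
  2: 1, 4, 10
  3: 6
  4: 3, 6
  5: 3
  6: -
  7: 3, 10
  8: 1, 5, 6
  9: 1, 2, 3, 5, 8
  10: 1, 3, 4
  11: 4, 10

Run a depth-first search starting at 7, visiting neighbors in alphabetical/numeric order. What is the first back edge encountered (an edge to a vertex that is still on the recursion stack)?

1→7

DFS from 7 (visiting neighbors in alphabetical/numeric order); mark gray on enter, black on exit:
7 gray
  3 gray
    6 gray
    6 black
  3 black
  10 gray
    1 gray
      1→3: 3 black — skip
      4 gray
        4→3: 3 black — skip
        4→6: 6 black — skip
      4 black
      5 gray
        5→3: 3 black — skip
      5 black
      1→7: 7 is gray → back edge
First back edge: 1 → 7.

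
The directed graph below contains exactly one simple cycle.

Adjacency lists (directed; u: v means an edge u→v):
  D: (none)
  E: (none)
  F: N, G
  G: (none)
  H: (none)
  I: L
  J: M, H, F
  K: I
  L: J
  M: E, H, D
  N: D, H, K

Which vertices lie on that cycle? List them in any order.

DFS with gray/black marking from J:
J gray
  M gray
    E gray
    E black
    H gray
    H black
    D gray
    D black
  M black
  J→H: H black — skip
  F gray
    N gray
      N→D: D black — skip
      N→H: H black — skip
      K gray
        I gray
          L gray
            L→J: J is gray → back edge
Back edge closes the cycle J → F → N → K → I → L → J; its vertices are {F, I, J, K, L, N}.

F, I, J, K, L, N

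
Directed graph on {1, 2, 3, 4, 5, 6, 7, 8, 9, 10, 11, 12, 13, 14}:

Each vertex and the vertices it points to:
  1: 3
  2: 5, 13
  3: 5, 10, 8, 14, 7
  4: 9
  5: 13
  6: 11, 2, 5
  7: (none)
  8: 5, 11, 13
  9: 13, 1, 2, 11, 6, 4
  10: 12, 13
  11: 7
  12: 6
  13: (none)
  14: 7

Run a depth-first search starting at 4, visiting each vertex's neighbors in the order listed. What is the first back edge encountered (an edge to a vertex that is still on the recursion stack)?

9→4

DFS from 4 (visiting each vertex's neighbors in the order listed); mark gray on enter, black on exit:
4 gray
  9 gray
    13 gray
    13 black
    1 gray
      3 gray
        5 gray
          5→13: 13 black — skip
        5 black
        10 gray
          12 gray
            6 gray
              11 gray
                7 gray
                7 black
              11 black
              2 gray
                2→5: 5 black — skip
                2→13: 13 black — skip
              2 black
              6→5: 5 black — skip
            6 black
          12 black
          10→13: 13 black — skip
        10 black
        8 gray
          8→5: 5 black — skip
          8→11: 11 black — skip
          8→13: 13 black — skip
        8 black
        14 gray
          14→7: 7 black — skip
        14 black
        3→7: 7 black — skip
      3 black
    1 black
    9→2: 2 black — skip
    9→11: 11 black — skip
    9→6: 6 black — skip
    9→4: 4 is gray → back edge
First back edge: 9 → 4.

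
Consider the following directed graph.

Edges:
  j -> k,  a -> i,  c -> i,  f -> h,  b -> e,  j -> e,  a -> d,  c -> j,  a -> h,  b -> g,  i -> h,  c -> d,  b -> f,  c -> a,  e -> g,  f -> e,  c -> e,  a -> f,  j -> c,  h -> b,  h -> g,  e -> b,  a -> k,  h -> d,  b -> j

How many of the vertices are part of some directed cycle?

8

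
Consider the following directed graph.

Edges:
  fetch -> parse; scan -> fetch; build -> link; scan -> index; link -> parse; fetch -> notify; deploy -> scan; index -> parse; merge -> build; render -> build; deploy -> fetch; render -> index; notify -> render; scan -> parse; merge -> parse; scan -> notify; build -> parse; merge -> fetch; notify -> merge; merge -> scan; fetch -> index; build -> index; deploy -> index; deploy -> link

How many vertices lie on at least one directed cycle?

4

A vertex is on a directed cycle iff it belongs to a strongly connected component of size ≥ 2 (or has a self-loop).
The vertices on cycles are {scan, fetch, merge, notify} — 4 in total.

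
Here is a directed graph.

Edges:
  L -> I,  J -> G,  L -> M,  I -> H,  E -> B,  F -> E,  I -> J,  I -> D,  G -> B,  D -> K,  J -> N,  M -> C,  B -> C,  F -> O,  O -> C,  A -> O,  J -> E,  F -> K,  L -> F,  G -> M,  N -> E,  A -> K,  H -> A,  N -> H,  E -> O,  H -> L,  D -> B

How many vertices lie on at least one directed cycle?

5

A vertex is on a directed cycle iff it belongs to a strongly connected component of size ≥ 2 (or has a self-loop).
The vertices on cycles are {H, I, J, L, N} — 5 in total.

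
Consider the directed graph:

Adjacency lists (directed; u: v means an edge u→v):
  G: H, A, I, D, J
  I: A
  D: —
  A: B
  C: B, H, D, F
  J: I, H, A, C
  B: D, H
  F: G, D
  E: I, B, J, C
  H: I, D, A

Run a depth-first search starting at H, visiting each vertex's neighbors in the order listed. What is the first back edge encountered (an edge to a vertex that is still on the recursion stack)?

B->H

DFS from H (visiting each vertex's neighbors in the order listed); mark gray on enter, black on exit:
H gray
  I gray
    A gray
      B gray
        D gray
        D black
        B→H: H is gray → back edge
First back edge: B → H.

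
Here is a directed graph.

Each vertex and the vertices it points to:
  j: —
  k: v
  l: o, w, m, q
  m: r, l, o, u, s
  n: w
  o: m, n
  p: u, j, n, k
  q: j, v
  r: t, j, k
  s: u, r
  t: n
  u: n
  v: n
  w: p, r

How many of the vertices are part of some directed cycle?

A vertex is on a directed cycle iff it belongs to a strongly connected component of size ≥ 2 (or has a self-loop).
The vertices on cycles are {k, l, m, n, o, p, r, t, u, v, w} — 11 in total.

11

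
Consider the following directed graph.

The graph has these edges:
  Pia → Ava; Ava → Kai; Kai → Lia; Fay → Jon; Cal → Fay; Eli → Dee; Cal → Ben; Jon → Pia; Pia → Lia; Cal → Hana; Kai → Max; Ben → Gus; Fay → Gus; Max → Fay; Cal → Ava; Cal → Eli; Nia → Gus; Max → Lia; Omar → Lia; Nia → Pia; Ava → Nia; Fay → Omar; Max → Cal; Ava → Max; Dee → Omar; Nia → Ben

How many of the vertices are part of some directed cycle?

A vertex is on a directed cycle iff it belongs to a strongly connected component of size ≥ 2 (or has a self-loop).
The vertices on cycles are {Ava, Cal, Fay, Jon, Kai, Max, Nia, Pia} — 8 in total.

8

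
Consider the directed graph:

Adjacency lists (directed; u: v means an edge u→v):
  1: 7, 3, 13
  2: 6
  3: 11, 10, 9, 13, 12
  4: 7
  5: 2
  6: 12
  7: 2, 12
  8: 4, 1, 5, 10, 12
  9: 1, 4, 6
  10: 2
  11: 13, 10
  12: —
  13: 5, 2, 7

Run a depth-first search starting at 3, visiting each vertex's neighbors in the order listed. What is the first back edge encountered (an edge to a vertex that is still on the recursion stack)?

1->3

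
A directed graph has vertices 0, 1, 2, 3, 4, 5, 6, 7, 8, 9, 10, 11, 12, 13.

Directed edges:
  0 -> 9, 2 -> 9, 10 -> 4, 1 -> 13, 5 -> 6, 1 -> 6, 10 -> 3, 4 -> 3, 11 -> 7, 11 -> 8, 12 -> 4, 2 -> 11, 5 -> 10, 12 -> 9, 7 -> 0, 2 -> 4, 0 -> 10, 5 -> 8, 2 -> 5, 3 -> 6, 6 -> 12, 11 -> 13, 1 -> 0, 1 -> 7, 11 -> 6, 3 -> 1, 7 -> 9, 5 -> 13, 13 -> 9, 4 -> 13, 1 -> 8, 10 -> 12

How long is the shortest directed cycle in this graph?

For each vertex v, BFS finds the shortest path from v back to v.
The shortest such closed walk is 4 → 3 → 6 → 12 → 4, length 4.

4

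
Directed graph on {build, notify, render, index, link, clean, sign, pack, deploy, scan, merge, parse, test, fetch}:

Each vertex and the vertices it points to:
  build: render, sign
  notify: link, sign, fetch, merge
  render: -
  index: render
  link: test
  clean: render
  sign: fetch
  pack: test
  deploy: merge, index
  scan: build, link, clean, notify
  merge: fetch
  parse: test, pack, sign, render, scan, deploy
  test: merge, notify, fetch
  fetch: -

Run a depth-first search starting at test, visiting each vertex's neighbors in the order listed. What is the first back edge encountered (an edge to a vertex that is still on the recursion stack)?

link→test

DFS from test (visiting each vertex's neighbors in the order listed); mark gray on enter, black on exit:
test gray
  merge gray
    fetch gray
    fetch black
  merge black
  notify gray
    link gray
      link→test: test is gray → back edge
First back edge: link → test.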